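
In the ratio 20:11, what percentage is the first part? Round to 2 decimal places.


Total parts = 20 + 11 = 31
First part fraction = 20/31
Percentage = (20/31) * 100
= 0.645161 * 100
= 64.52%

64.52


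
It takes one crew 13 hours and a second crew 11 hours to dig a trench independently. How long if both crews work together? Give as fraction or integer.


Rate of A = 1/13 job per hour
Rate of B = 1/11 job per hour
Combined rate = 1/13 + 1/11
Find common denominator: (11 + 13)/(13*11) = 24/143
Combined rate = 24/143 job per hour
Time together = 1 / (24/143) = 143/24 hours

143/24


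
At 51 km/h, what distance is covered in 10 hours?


Using distance = speed * time
Speed = 51 km/h
Time = 10 hours
Distance = 51 * 10
= 510 km

510


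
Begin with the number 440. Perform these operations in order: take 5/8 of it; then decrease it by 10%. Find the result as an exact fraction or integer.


Start with 440.
Step 1: Take 5/8: 440 * 5/8 = 275
Step 2: Decrease by 10%: 275 * 90/100 = 495/2
Final result = 495/2

495/2


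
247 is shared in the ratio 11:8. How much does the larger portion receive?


Total parts = 11 + 8 = 19
Value per part = 247 / 19 = 13
First share = 11 * 13 = 143
Second share = 8 * 13 = 104
Larger share = 143

143


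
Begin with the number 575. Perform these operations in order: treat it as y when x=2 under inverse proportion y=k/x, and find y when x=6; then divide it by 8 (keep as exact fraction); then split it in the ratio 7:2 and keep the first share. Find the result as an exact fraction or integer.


Start with 575.
Step 1: Inverse prop: k = (575)*2; new y = k/6 = 575*2/6 = 575/3
Step 2: Divide by 8: 575/3 / 8 = 575/24
Step 3: Split 7:2, first share = 575/24 * 7/9 = 4025/216
Final result = 4025/216

4025/216


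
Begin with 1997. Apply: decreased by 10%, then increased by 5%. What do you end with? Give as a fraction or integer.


Start: 1997
Step 1: decrease by 10% => multiply by 90/100
  1997 * 90/100 = 17973/10
Step 2: increase by 5% => multiply by 105/100
  17973/10 * 105/100 = 377433/200
Final value = 377433/200

377433/200


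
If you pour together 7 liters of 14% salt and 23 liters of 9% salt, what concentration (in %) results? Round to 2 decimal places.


Solute in mixture 1 = 14% of 7 L = 7*14/100 = 49/50 L
Solute in mixture 2 = 9% of 23 L = 23*9/100 = 207/100 L
Total solute = 49/50 + 207/100 = 61/20 L
Total volume = 7 + 23 = 30 L
Final concentration = 61/20/30 * 100 = 10.17%

10.17


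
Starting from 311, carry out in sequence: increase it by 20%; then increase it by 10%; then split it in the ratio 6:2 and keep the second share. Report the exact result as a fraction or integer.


Start with 311.
Step 1: Increase by 20%: 311 * 120/100 = 1866/5
Step 2: Increase by 10%: 1866/5 * 110/100 = 10263/25
Step 3: Split 6:2, second share = 10263/25 * 2/8 = 10263/100
Final result = 10263/100

10263/100


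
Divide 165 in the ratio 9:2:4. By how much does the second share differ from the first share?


Total parts = 9 + 2 + 4 = 15
Value per part = 165 / 15 = 11
Shares: 9*11=99, 2*11=22, 4*11=44
Second share = 22, first share = 99
Difference = |22 - 99| = 77

77


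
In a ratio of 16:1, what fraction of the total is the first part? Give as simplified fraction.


Total parts = 16 + 1 = 17
First part fraction = 16/17
Simplify: 16/17 = 16/17

16/17


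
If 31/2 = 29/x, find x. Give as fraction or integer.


Setting up: 31/2 = 29/x
Cross multiply: 31 * x = 2 * 29
31x = 58
x = 58/31
x = 58/31

58/31


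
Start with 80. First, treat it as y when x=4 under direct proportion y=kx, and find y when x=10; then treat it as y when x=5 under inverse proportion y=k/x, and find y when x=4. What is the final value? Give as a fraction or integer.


Start with 80.
Step 1: Direct prop: k = (80)/4; new y = k*10 = 80*10/4 = 200
Step 2: Inverse prop: k = (200)*5; new y = k/4 = 200*5/4 = 250
Final result = 250

250


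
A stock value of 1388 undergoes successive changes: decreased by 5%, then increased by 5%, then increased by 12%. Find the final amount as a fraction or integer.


Start: 1388
Step 1: decrease by 5% => multiply by 95/100
  1388 * 95/100 = 6593/5
Step 2: increase by 5% => multiply by 105/100
  6593/5 * 105/100 = 138453/100
Step 3: increase by 12% => multiply by 112/100
  138453/100 * 112/100 = 969171/625
Final value = 969171/625

969171/625


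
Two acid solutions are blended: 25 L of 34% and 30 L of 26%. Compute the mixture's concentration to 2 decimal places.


Solute in mixture 1 = 34% of 25 L = 25*34/100 = 17/2 L
Solute in mixture 2 = 26% of 30 L = 30*26/100 = 39/5 L
Total solute = 17/2 + 39/5 = 163/10 L
Total volume = 25 + 30 = 55 L
Final concentration = 163/10/55 * 100 = 29.64%

29.64


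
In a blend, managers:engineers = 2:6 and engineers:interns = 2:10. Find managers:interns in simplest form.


Given a:b = 2:6 and b:c = 2:10
Make b consistent. Multiply first ratio by 2: a:b = 4:12
Multiply second ratio by 6: b:c = 12:60
Now b = 12 in both, so a:b:c = 4:12:60
Therefore a:c = 4:60
Simplify by GCD: a:c = 1:15

1:15


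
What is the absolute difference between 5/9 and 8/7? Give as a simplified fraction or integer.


Simplify: 5/9 = 5/9 and 8/7 = 8/7
Find common denominator: LCD = 63
Convert: 35/63 and 72/63
Difference = |35 - 72|/63 = 37/63
Simplified = 37/63

37/63


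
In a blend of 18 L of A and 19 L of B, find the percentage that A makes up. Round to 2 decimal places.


Volume of A = 18 L
Volume of B = 19 L
Total volume = 18 + 19 = 37 L
Percentage of A = (18/37) * 100
= 48.65%

48.65


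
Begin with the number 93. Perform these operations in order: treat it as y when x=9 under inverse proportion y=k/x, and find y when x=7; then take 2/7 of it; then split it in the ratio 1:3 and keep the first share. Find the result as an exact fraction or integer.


Start with 93.
Step 1: Inverse prop: k = (93)*9; new y = k/7 = 93*9/7 = 837/7
Step 2: Take 2/7: 837/7 * 2/7 = 1674/49
Step 3: Split 1:3, first share = 1674/49 * 1/4 = 837/98
Final result = 837/98

837/98


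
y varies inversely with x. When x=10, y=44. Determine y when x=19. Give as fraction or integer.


Inverse proportion: y = k/x
Find k: k = 10 * 44 = 440
Compute y at x=19: y = 440/19
y = 440/19

440/19


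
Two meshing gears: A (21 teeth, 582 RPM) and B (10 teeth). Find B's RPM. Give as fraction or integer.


Gear ratio: teeth_A * RPM_A = teeth_B * RPM_B
21 * 582 = 10 * RPM_B
12222 = 10 * RPM_B
RPM_B = 12222 / 10
RPM_B = 6111/5

6111/5


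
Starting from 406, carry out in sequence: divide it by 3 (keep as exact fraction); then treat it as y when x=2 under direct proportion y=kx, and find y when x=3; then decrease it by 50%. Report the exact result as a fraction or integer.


Start with 406.
Step 1: Divide by 3: 406 / 3 = 406/3
Step 2: Direct prop: k = (406/3)/2; new y = k*3 = 406/3*3/2 = 203
Step 3: Decrease by 50%: 203 * 50/100 = 203/2
Final result = 203/2

203/2


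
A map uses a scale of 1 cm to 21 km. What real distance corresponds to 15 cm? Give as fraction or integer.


Map scale: 1 cm = 21 km
Measured distance on map = 15 cm
Set up proportion: 15 * 21 / 1
= 315 / 1
= 315 km

315


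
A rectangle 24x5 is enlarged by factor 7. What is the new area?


Original dimensions: 24 x 5
Enlargement factor = 7
New width = 24 * 7 = 168
New height = 5 * 7 = 35
New area = 168 * 35 = 5880

5880


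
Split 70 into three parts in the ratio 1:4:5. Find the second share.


Ratio = 1:4:5
Total parts = 1 + 4 + 5 = 10
Value per part = 70 / 10 = 7
First share = 1 * 7 = 7
Middle share = 4 * 7 = 28
Third share = 5 * 7 = 35

28


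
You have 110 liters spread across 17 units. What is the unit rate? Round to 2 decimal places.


Total liters = 110
Number of units = 17
Unit rate = 110 / 17
= 6.47 liters per unit

6.47


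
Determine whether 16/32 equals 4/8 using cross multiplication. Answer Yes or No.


Cross multiply to check 16/32 = 4/8
Left cross product: 16 * 8 = 128
Right cross product: 32 * 4 = 128
128 = 128
Equal, so proportions match => Yes

Yes


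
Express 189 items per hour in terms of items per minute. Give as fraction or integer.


Converting from per hour to per minute
Rate = 189 items per hour
Divide by 60: 189/60
= 63/20 items per minute

63/20


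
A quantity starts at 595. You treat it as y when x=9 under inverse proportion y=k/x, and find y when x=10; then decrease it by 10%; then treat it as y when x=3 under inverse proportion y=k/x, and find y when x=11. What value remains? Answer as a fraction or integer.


Start with 595.
Step 1: Inverse prop: k = (595)*9; new y = k/10 = 595*9/10 = 1071/2
Step 2: Decrease by 10%: 1071/2 * 90/100 = 9639/20
Step 3: Inverse prop: k = (9639/20)*3; new y = k/11 = 9639/20*3/11 = 28917/220
Final result = 28917/220

28917/220


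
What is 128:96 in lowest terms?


Find GCD(128, 96)
GCD = 32
Divide both by 32: 128/32 = 4, 96/32 = 3
Simplified ratio = 4:3

4:3


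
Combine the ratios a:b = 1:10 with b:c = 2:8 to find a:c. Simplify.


Given a:b = 1:10 and b:c = 2:8
Make b consistent. Multiply first ratio by 2: a:b = 2:20
Multiply second ratio by 10: b:c = 20:80
Now b = 20 in both, so a:b:c = 2:20:80
Therefore a:c = 2:80
Simplify by GCD: a:c = 1:40

1:40


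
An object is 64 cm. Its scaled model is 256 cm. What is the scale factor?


Original length = 64 cm
Scaled length = 256 cm
Scale factor = 256 / 64
= 4

4


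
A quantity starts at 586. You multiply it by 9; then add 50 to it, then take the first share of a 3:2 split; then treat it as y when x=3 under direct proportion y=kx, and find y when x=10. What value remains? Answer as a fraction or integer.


Start with 586.
Step 1: Multiply by 9: 586 * 9 = 5274
Step 2: Add 50: 5274+50=5324; split 3:2 first = 5324*3/5 = 15972/5
Step 3: Direct prop: k = (15972/5)/3; new y = k*10 = 15972/5*10/3 = 10648
Final result = 10648

10648


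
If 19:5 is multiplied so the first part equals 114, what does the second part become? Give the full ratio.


Original ratio: 19:5
First term target: 114
Scale factor = 114 / 19 = 6
Multiply second term: 5 * 6 = 30
Equivalent ratio = 114:30

114:30


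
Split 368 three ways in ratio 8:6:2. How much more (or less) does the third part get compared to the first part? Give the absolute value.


Total parts = 8 + 6 + 2 = 16
Value per part = 368 / 16 = 23
Shares: 8*23=184, 6*23=138, 2*23=46
Third share = 46, first share = 184
Difference = |46 - 184| = 138

138


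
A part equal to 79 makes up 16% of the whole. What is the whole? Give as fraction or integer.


Given: 79 is 16% of the whole
Set up: 79 = 16/100 * whole
whole = 79 * 100 / 16
whole = 7900 / 16
whole = 1975/4

1975/4


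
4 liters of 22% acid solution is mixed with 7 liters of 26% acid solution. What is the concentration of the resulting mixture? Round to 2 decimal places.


Solute in mixture 1 = 22% of 4 L = 4*22/100 = 22/25 L
Solute in mixture 2 = 26% of 7 L = 7*26/100 = 91/50 L
Total solute = 22/25 + 91/50 = 27/10 L
Total volume = 4 + 7 = 11 L
Final concentration = 27/10/11 * 100 = 24.55%

24.55


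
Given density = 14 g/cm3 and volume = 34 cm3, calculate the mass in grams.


Using mass = density * volume
Density = 14 g/cm3
Volume = 34 cm3
Mass = 14 * 34
= 476 g

476


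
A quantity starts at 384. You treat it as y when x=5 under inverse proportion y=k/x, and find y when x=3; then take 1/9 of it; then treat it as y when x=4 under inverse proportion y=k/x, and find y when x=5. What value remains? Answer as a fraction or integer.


Start with 384.
Step 1: Inverse prop: k = (384)*5; new y = k/3 = 384*5/3 = 640
Step 2: Take 1/9: 640 * 1/9 = 640/9
Step 3: Inverse prop: k = (640/9)*4; new y = k/5 = 640/9*4/5 = 512/9
Final result = 512/9

512/9


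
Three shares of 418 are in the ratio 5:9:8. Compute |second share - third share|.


Total parts = 5 + 9 + 8 = 22
Value per part = 418 / 22 = 19
Shares: 5*19=95, 9*19=171, 8*19=152
Second share = 171, third share = 152
Difference = |171 - 152| = 19

19


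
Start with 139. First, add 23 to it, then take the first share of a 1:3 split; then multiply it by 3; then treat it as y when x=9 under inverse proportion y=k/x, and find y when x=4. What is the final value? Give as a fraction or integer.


Start with 139.
Step 1: Add 23: 139+23=162; split 1:3 first = 162*1/4 = 81/2
Step 2: Multiply by 3: 81/2 * 3 = 243/2
Step 3: Inverse prop: k = (243/2)*9; new y = k/4 = 243/2*9/4 = 2187/8
Final result = 2187/8

2187/8


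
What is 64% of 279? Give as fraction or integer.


Compute 64% of 279
Convert percentage: 64% = 64/100
Multiply: 279 * 64/100
= 17856/100
= 4464/25

4464/25


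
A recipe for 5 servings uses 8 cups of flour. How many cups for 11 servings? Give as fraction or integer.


Original: 8 cups for 5 servings
Target servings = 11
Scaling factor = 11/5
New amount = 8 * 11/5
= 88/5
= 88/5 cups

88/5


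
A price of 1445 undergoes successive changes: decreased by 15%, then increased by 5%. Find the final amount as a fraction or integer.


Start: 1445
Step 1: decrease by 15% => multiply by 85/100
  1445 * 85/100 = 4913/4
Step 2: increase by 5% => multiply by 105/100
  4913/4 * 105/100 = 103173/80
Final value = 103173/80

103173/80


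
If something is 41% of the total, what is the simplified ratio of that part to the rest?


Part = 41%, Remainder = 59%
Ratio = 41:59
GCD(41, 59) = 1
Simplify: 41:59 = 41:59

41:59


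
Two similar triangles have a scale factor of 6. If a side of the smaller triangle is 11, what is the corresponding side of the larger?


Similar triangles have proportional sides
Scale factor = 6
Smaller side = 11
Corresponding larger side = 11 * 6
= 66

66


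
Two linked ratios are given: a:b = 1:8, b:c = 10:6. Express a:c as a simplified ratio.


Given a:b = 1:8 and b:c = 10:6
Make b consistent. Multiply first ratio by 10: a:b = 10:80
Multiply second ratio by 8: b:c = 80:48
Now b = 80 in both, so a:b:c = 10:80:48
Therefore a:c = 10:48
Simplify by GCD: a:c = 5:24

5:24


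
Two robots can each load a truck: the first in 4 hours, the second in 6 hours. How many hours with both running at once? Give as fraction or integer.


Rate of A = 1/4 job per hour
Rate of B = 1/6 job per hour
Combined rate = 1/4 + 1/6
Find common denominator: (6 + 4)/(4*6) = 10/24
Combined rate = 5/12 job per hour
Time together = 1 / (5/12) = 12/5 hours

12/5


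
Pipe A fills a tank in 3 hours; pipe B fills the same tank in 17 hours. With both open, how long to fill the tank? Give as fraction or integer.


Rate of A = 1/3 job per hour
Rate of B = 1/17 job per hour
Combined rate = 1/3 + 1/17
Find common denominator: (17 + 3)/(3*17) = 20/51
Combined rate = 20/51 job per hour
Time together = 1 / (20/51) = 51/20 hours

51/20


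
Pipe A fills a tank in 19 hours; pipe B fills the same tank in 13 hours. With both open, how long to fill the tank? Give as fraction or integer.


Rate of A = 1/19 job per hour
Rate of B = 1/13 job per hour
Combined rate = 1/19 + 1/13
Find common denominator: (13 + 19)/(19*13) = 32/247
Combined rate = 32/247 job per hour
Time together = 1 / (32/247) = 247/32 hours

247/32


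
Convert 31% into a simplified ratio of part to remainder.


Part = 31%, Remainder = 69%
Ratio = 31:69
GCD(31, 69) = 1
Simplify: 31:69 = 31:69

31:69


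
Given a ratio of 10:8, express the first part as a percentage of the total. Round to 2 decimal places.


Total parts = 10 + 8 = 18
First part fraction = 10/18
Percentage = (10/18) * 100
= 0.555556 * 100
= 55.56%

55.56


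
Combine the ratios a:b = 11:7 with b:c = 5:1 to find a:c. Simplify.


Given a:b = 11:7 and b:c = 5:1
Make b consistent. Multiply first ratio by 5: a:b = 55:35
Multiply second ratio by 7: b:c = 35:7
Now b = 35 in both, so a:b:c = 55:35:7
Therefore a:c = 55:7
Simplify by GCD: a:c = 55:7

55:7


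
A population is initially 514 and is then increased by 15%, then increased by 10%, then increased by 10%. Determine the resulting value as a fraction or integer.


Start: 514
Step 1: increase by 15% => multiply by 115/100
  514 * 115/100 = 5911/10
Step 2: increase by 10% => multiply by 110/100
  5911/10 * 110/100 = 65021/100
Step 3: increase by 10% => multiply by 110/100
  65021/100 * 110/100 = 715231/1000
Final value = 715231/1000

715231/1000


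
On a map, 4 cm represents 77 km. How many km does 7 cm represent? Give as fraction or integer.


Map scale: 4 cm = 77 km
Measured distance on map = 7 cm
Set up proportion: 7 * 77 / 4
= 539 / 4
= 539/4 km

539/4


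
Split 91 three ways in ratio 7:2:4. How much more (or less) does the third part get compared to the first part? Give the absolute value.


Total parts = 7 + 2 + 4 = 13
Value per part = 91 / 13 = 7
Shares: 7*7=49, 2*7=14, 4*7=28
Third share = 28, first share = 49
Difference = |28 - 49| = 21

21


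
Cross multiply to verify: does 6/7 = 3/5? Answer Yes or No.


Cross multiply to check 6/7 = 3/5
Left cross product: 6 * 5 = 30
Right cross product: 7 * 3 = 21
30 != 21
Not equal, so proportions differ => No

No


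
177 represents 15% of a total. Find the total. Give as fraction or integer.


Given: 177 is 15% of the whole
Set up: 177 = 15/100 * whole
whole = 177 * 100 / 15
whole = 17700 / 15
whole = 1180

1180


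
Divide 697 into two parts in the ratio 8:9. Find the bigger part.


Total parts = 8 + 9 = 17
Value per part = 697 / 17 = 41
First share = 8 * 41 = 328
Second share = 9 * 41 = 369
Larger share = 369

369


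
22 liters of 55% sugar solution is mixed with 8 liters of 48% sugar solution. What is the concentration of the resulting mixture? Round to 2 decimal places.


Solute in mixture 1 = 55% of 22 L = 22*55/100 = 121/10 L
Solute in mixture 2 = 48% of 8 L = 8*48/100 = 96/25 L
Total solute = 121/10 + 96/25 = 797/50 L
Total volume = 22 + 8 = 30 L
Final concentration = 797/50/30 * 100 = 53.13%

53.13


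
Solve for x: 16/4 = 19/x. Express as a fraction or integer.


Setting up: 16/4 = 19/x
Cross multiply: 16 * x = 4 * 19
16x = 76
x = 76/16
x = 19/4

19/4


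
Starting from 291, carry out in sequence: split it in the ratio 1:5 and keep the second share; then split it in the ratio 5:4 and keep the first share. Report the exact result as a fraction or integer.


Start with 291.
Step 1: Split 1:5, second share = 291 * 5/6 = 485/2
Step 2: Split 5:4, first share = 485/2 * 5/9 = 2425/18
Final result = 2425/18

2425/18


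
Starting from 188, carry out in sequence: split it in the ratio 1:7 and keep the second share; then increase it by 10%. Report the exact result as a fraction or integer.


Start with 188.
Step 1: Split 1:7, second share = 188 * 7/8 = 329/2
Step 2: Increase by 10%: 329/2 * 110/100 = 3619/20
Final result = 3619/20

3619/20


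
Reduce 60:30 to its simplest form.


Find GCD(60, 30)
GCD = 30
Divide both by 30: 60/30 = 2, 30/30 = 1
Simplified ratio = 2:1

2:1


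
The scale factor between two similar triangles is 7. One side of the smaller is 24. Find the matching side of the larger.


Similar triangles have proportional sides
Scale factor = 7
Smaller side = 24
Corresponding larger side = 24 * 7
= 168

168


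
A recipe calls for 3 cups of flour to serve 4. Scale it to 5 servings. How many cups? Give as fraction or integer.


Original: 3 cups for 4 servings
Target servings = 5
Scaling factor = 5/4
New amount = 3 * 5/4
= 15/4
= 15/4 cups

15/4


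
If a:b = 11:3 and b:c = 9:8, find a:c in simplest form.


Given a:b = 11:3 and b:c = 9:8
Make b consistent. Multiply first ratio by 9: a:b = 99:27
Multiply second ratio by 3: b:c = 27:24
Now b = 27 in both, so a:b:c = 99:27:24
Therefore a:c = 99:24
Simplify by GCD: a:c = 33:8

33:8


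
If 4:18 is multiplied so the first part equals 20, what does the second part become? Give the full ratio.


Original ratio: 4:18
First term target: 20
Scale factor = 20 / 4 = 5
Multiply second term: 18 * 5 = 90
Equivalent ratio = 20:90

20:90


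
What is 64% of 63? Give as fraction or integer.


Compute 64% of 63
Convert percentage: 64% = 64/100
Multiply: 63 * 64/100
= 4032/100
= 1008/25

1008/25


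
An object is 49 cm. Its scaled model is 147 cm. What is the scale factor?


Original length = 49 cm
Scaled length = 147 cm
Scale factor = 147 / 49
= 3

3


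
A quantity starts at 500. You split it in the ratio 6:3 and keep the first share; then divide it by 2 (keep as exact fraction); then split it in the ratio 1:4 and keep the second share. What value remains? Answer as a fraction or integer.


Start with 500.
Step 1: Split 6:3, first share = 500 * 6/9 = 1000/3
Step 2: Divide by 2: 1000/3 / 2 = 500/3
Step 3: Split 1:4, second share = 500/3 * 4/5 = 400/3
Final result = 400/3

400/3


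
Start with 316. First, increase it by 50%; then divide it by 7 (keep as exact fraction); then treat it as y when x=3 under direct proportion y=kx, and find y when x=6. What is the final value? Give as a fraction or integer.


Start with 316.
Step 1: Increase by 50%: 316 * 150/100 = 474
Step 2: Divide by 7: 474 / 7 = 474/7
Step 3: Direct prop: k = (474/7)/3; new y = k*6 = 474/7*6/3 = 948/7
Final result = 948/7

948/7


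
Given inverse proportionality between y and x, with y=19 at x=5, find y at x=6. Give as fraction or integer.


Inverse proportion: y = k/x
Find k: k = 5 * 19 = 95
Compute y at x=6: y = 95/6
y = 95/6

95/6


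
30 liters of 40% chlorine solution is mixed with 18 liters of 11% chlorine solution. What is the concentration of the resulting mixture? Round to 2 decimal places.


Solute in mixture 1 = 40% of 30 L = 30*40/100 = 12 L
Solute in mixture 2 = 11% of 18 L = 18*11/100 = 99/50 L
Total solute = 12 + 99/50 = 699/50 L
Total volume = 30 + 18 = 48 L
Final concentration = 699/50/48 * 100 = 29.13%

29.13


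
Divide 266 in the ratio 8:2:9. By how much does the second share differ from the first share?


Total parts = 8 + 2 + 9 = 19
Value per part = 266 / 19 = 14
Shares: 8*14=112, 2*14=28, 9*14=126
Second share = 28, first share = 112
Difference = |28 - 112| = 84

84


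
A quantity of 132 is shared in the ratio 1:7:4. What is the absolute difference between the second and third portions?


Total parts = 1 + 7 + 4 = 12
Value per part = 132 / 12 = 11
Shares: 1*11=11, 7*11=77, 4*11=44
Second share = 77, third share = 44
Difference = |77 - 44| = 33

33


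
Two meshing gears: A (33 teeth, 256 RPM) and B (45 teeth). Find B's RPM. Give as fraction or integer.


Gear ratio: teeth_A * RPM_A = teeth_B * RPM_B
33 * 256 = 45 * RPM_B
8448 = 45 * RPM_B
RPM_B = 8448 / 45
RPM_B = 2816/15

2816/15


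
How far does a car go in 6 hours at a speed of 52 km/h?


Using distance = speed * time
Speed = 52 km/h
Time = 6 hours
Distance = 52 * 6
= 312 km

312


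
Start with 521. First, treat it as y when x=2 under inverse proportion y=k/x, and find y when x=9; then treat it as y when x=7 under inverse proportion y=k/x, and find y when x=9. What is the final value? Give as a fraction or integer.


Start with 521.
Step 1: Inverse prop: k = (521)*2; new y = k/9 = 521*2/9 = 1042/9
Step 2: Inverse prop: k = (1042/9)*7; new y = k/9 = 1042/9*7/9 = 7294/81
Final result = 7294/81

7294/81


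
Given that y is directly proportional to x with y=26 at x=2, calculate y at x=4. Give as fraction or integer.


Direct proportion: y = kx
Find k: k = 26/2 = 13
Compute y at x=4: y = 13 * 4
y = 52

52


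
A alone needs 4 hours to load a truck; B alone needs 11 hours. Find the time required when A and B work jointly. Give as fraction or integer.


Rate of A = 1/4 job per hour
Rate of B = 1/11 job per hour
Combined rate = 1/4 + 1/11
Find common denominator: (11 + 4)/(4*11) = 15/44
Combined rate = 15/44 job per hour
Time together = 1 / (15/44) = 44/15 hours

44/15


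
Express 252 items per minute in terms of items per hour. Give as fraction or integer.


Converting from per minute to per hour
Rate = 252 items per minute
Multiply by 60: 252 * 60
= 15120 items per hour

15120


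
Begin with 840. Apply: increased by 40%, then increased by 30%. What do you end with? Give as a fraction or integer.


Start: 840
Step 1: increase by 40% => multiply by 140/100
  840 * 140/100 = 1176
Step 2: increase by 30% => multiply by 130/100
  1176 * 130/100 = 7644/5
Final value = 7644/5

7644/5


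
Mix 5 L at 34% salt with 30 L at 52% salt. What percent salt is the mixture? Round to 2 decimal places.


Solute in mixture 1 = 34% of 5 L = 5*34/100 = 17/10 L
Solute in mixture 2 = 52% of 30 L = 30*52/100 = 78/5 L
Total solute = 17/10 + 78/5 = 173/10 L
Total volume = 5 + 30 = 35 L
Final concentration = 173/10/35 * 100 = 49.43%

49.43


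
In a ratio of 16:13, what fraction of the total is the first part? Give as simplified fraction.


Total parts = 16 + 13 = 29
First part fraction = 16/29
Simplify: 16/29 = 16/29

16/29


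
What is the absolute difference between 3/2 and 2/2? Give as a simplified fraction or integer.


Simplify: 3/2 = 3/2 and 2/2 = 1
Find common denominator: LCD = 2
Convert: 3/2 and 2/2
Difference = |3 - 2|/2 = 1/2
Simplified = 1/2

1/2


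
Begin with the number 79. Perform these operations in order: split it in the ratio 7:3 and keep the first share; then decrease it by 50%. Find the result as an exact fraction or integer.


Start with 79.
Step 1: Split 7:3, first share = 79 * 7/10 = 553/10
Step 2: Decrease by 50%: 553/10 * 50/100 = 553/20
Final result = 553/20

553/20


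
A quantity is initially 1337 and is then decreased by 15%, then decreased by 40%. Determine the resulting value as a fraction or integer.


Start: 1337
Step 1: decrease by 15% => multiply by 85/100
  1337 * 85/100 = 22729/20
Step 2: decrease by 40% => multiply by 60/100
  22729/20 * 60/100 = 68187/100
Final value = 68187/100

68187/100


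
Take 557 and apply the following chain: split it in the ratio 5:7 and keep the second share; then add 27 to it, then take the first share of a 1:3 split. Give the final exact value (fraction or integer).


Start with 557.
Step 1: Split 5:7, second share = 557 * 7/12 = 3899/12
Step 2: Add 27: 3899/12+27=4223/12; split 1:3 first = 4223/12*1/4 = 4223/48
Final result = 4223/48

4223/48


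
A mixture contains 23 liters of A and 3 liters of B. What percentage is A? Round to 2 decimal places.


Volume of A = 23 L
Volume of B = 3 L
Total volume = 23 + 3 = 26 L
Percentage of A = (23/26) * 100
= 88.46%

88.46


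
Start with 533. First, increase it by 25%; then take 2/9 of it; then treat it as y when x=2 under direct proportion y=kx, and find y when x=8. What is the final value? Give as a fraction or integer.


Start with 533.
Step 1: Increase by 25%: 533 * 125/100 = 2665/4
Step 2: Take 2/9: 2665/4 * 2/9 = 2665/18
Step 3: Direct prop: k = (2665/18)/2; new y = k*8 = 2665/18*8/2 = 5330/9
Final result = 5330/9

5330/9


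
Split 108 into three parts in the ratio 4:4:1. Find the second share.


Ratio = 4:4:1
Total parts = 4 + 4 + 1 = 9
Value per part = 108 / 9 = 12
First share = 4 * 12 = 48
Middle share = 4 * 12 = 48
Third share = 1 * 12 = 12

48


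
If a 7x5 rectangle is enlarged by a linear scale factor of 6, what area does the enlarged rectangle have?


Original dimensions: 7 x 5
Enlargement factor = 6
New width = 7 * 6 = 42
New height = 5 * 6 = 30
New area = 42 * 30 = 1260

1260


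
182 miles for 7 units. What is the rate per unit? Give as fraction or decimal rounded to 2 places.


Total miles = 182
Number of units = 7
Unit rate = 182 / 7
= 26 miles per unit

26


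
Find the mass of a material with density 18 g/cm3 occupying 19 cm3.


Using mass = density * volume
Density = 18 g/cm3
Volume = 19 cm3
Mass = 18 * 19
= 342 g

342


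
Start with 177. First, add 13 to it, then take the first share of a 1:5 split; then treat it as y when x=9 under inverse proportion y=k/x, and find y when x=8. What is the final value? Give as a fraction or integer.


Start with 177.
Step 1: Add 13: 177+13=190; split 1:5 first = 190*1/6 = 95/3
Step 2: Inverse prop: k = (95/3)*9; new y = k/8 = 95/3*9/8 = 285/8
Final result = 285/8

285/8


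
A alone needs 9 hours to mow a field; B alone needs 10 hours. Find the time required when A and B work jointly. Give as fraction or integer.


Rate of A = 1/9 job per hour
Rate of B = 1/10 job per hour
Combined rate = 1/9 + 1/10
Find common denominator: (10 + 9)/(9*10) = 19/90
Combined rate = 19/90 job per hour
Time together = 1 / (19/90) = 90/19 hours

90/19


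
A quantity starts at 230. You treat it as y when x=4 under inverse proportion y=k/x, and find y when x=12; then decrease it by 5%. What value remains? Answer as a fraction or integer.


Start with 230.
Step 1: Inverse prop: k = (230)*4; new y = k/12 = 230*4/12 = 230/3
Step 2: Decrease by 5%: 230/3 * 95/100 = 437/6
Final result = 437/6

437/6


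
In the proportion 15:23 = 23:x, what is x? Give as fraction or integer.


Setting up: 15/23 = 23/x
Cross multiply: 15 * x = 23 * 23
15x = 529
x = 529/15
x = 529/15

529/15


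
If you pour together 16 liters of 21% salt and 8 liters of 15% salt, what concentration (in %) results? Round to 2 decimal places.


Solute in mixture 1 = 21% of 16 L = 16*21/100 = 84/25 L
Solute in mixture 2 = 15% of 8 L = 8*15/100 = 6/5 L
Total solute = 84/25 + 6/5 = 114/25 L
Total volume = 16 + 8 = 24 L
Final concentration = 114/25/24 * 100 = 19.00%

19.00


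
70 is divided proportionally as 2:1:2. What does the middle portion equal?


Ratio = 2:1:2
Total parts = 2 + 1 + 2 = 5
Value per part = 70 / 5 = 14
First share = 2 * 14 = 28
Middle share = 1 * 14 = 14
Third share = 2 * 14 = 28

14


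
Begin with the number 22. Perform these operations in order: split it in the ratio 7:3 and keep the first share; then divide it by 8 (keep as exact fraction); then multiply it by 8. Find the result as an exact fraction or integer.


Start with 22.
Step 1: Split 7:3, first share = 22 * 7/10 = 77/5
Step 2: Divide by 8: 77/5 / 8 = 77/40
Step 3: Multiply by 8: 77/40 * 8 = 77/5
Final result = 77/5

77/5


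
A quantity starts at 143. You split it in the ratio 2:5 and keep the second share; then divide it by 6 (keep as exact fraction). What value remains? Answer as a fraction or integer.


Start with 143.
Step 1: Split 2:5, second share = 143 * 5/7 = 715/7
Step 2: Divide by 6: 715/7 / 6 = 715/42
Final result = 715/42

715/42


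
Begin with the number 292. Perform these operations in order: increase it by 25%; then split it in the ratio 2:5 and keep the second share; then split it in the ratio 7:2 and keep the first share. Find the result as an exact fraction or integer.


Start with 292.
Step 1: Increase by 25%: 292 * 125/100 = 365
Step 2: Split 2:5, second share = 365 * 5/7 = 1825/7
Step 3: Split 7:2, first share = 1825/7 * 7/9 = 1825/9
Final result = 1825/9

1825/9


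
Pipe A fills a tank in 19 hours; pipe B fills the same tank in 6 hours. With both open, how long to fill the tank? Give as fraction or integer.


Rate of A = 1/19 job per hour
Rate of B = 1/6 job per hour
Combined rate = 1/19 + 1/6
Find common denominator: (6 + 19)/(19*6) = 25/114
Combined rate = 25/114 job per hour
Time together = 1 / (25/114) = 114/25 hours

114/25


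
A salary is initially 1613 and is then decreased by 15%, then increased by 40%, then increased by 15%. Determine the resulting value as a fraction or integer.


Start: 1613
Step 1: decrease by 15% => multiply by 85/100
  1613 * 85/100 = 27421/20
Step 2: increase by 40% => multiply by 140/100
  27421/20 * 140/100 = 191947/100
Step 3: increase by 15% => multiply by 115/100
  191947/100 * 115/100 = 4414781/2000
Final value = 4414781/2000

4414781/2000


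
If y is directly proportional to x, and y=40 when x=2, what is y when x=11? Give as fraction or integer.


Direct proportion: y = kx
Find k: k = 40/2 = 20
Compute y at x=11: y = 20 * 11
y = 220

220


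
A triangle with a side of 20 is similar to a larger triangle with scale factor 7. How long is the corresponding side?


Similar triangles have proportional sides
Scale factor = 7
Smaller side = 20
Corresponding larger side = 20 * 7
= 140

140


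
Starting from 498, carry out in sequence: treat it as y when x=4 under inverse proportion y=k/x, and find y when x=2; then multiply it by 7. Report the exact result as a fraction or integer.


Start with 498.
Step 1: Inverse prop: k = (498)*4; new y = k/2 = 498*4/2 = 996
Step 2: Multiply by 7: 996 * 7 = 6972
Final result = 6972

6972


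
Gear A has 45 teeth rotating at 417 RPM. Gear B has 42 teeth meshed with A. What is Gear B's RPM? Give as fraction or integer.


Gear ratio: teeth_A * RPM_A = teeth_B * RPM_B
45 * 417 = 42 * RPM_B
18765 = 42 * RPM_B
RPM_B = 18765 / 42
RPM_B = 6255/14

6255/14


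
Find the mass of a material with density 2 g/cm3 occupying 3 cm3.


Using mass = density * volume
Density = 2 g/cm3
Volume = 3 cm3
Mass = 2 * 3
= 6 g

6


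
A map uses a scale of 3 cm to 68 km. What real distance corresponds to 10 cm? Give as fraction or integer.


Map scale: 3 cm = 68 km
Measured distance on map = 10 cm
Set up proportion: 10 * 68 / 3
= 680 / 3
= 680/3 km

680/3


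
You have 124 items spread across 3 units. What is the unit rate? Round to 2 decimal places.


Total items = 124
Number of units = 3
Unit rate = 124 / 3
= 41.33 items per unit

41.33


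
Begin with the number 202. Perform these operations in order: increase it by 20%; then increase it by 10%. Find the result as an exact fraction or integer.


Start with 202.
Step 1: Increase by 20%: 202 * 120/100 = 1212/5
Step 2: Increase by 10%: 1212/5 * 110/100 = 6666/25
Final result = 6666/25

6666/25


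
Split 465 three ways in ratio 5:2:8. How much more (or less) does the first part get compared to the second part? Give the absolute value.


Total parts = 5 + 2 + 8 = 15
Value per part = 465 / 15 = 31
Shares: 5*31=155, 2*31=62, 8*31=248
First share = 155, second share = 62
Difference = |155 - 62| = 93

93


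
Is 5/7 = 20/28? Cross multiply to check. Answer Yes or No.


Cross multiply to check 5/7 = 20/28
Left cross product: 5 * 28 = 140
Right cross product: 7 * 20 = 140
140 = 140
Equal, so proportions match => Yes

Yes


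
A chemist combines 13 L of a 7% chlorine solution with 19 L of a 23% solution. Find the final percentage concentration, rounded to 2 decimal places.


Solute in mixture 1 = 7% of 13 L = 13*7/100 = 91/100 L
Solute in mixture 2 = 23% of 19 L = 19*23/100 = 437/100 L
Total solute = 91/100 + 437/100 = 132/25 L
Total volume = 13 + 19 = 32 L
Final concentration = 132/25/32 * 100 = 16.50%

16.50


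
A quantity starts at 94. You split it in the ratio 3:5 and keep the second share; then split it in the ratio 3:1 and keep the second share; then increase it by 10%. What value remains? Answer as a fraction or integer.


Start with 94.
Step 1: Split 3:5, second share = 94 * 5/8 = 235/4
Step 2: Split 3:1, second share = 235/4 * 1/4 = 235/16
Step 3: Increase by 10%: 235/16 * 110/100 = 517/32
Final result = 517/32

517/32


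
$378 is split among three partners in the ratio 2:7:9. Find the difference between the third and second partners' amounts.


Total parts = 2 + 7 + 9 = 18
Value per part = 378 / 18 = 21
Shares: 2*21=42, 7*21=147, 9*21=189
Third share = 189, second share = 147
Difference = |189 - 147| = 42

42


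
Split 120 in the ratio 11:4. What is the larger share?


Total parts = 11 + 4 = 15
Value per part = 120 / 15 = 8
First share = 11 * 8 = 88
Second share = 4 * 8 = 32
Larger share = 88

88


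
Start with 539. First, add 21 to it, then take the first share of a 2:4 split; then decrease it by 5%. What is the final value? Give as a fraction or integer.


Start with 539.
Step 1: Add 21: 539+21=560; split 2:4 first = 560*2/6 = 560/3
Step 2: Decrease by 5%: 560/3 * 95/100 = 532/3
Final result = 532/3

532/3


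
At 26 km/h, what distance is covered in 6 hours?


Using distance = speed * time
Speed = 26 km/h
Time = 6 hours
Distance = 26 * 6
= 156 km

156


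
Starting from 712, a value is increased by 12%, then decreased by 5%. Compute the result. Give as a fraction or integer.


Start: 712
Step 1: increase by 12% => multiply by 112/100
  712 * 112/100 = 19936/25
Step 2: decrease by 5% => multiply by 95/100
  19936/25 * 95/100 = 94696/125
Final value = 94696/125

94696/125


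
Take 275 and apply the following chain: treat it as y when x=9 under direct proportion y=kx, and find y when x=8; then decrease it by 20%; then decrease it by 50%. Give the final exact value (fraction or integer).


Start with 275.
Step 1: Direct prop: k = (275)/9; new y = k*8 = 275*8/9 = 2200/9
Step 2: Decrease by 20%: 2200/9 * 80/100 = 1760/9
Step 3: Decrease by 50%: 1760/9 * 50/100 = 880/9
Final result = 880/9

880/9


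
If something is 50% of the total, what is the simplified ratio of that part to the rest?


Part = 50%, Remainder = 50%
Ratio = 50:50
GCD(50, 50) = 50
Simplify: 1:1 = 1:1

1:1


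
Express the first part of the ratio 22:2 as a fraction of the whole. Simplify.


Total parts = 22 + 2 = 24
First part fraction = 22/24
Simplify: 22/24 = 11/12

11/12


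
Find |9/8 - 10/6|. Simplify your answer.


Simplify: 9/8 = 9/8 and 10/6 = 5/3
Find common denominator: LCD = 24
Convert: 27/24 and 40/24
Difference = |27 - 40|/24 = 13/24
Simplified = 13/24

13/24


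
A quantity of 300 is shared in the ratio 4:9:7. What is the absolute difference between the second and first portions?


Total parts = 4 + 9 + 7 = 20
Value per part = 300 / 20 = 15
Shares: 4*15=60, 9*15=135, 7*15=105
Second share = 135, first share = 60
Difference = |135 - 60| = 75

75


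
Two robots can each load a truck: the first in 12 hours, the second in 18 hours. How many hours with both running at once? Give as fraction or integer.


Rate of A = 1/12 job per hour
Rate of B = 1/18 job per hour
Combined rate = 1/12 + 1/18
Find common denominator: (18 + 12)/(12*18) = 30/216
Combined rate = 5/36 job per hour
Time together = 1 / (5/36) = 36/5 hours

36/5


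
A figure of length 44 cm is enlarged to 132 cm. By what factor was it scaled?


Original length = 44 cm
Scaled length = 132 cm
Scale factor = 132 / 44
= 3

3


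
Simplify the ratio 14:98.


Find GCD(14, 98)
GCD = 14
Divide both by 14: 14/14 = 1, 98/14 = 7
Simplified ratio = 1:7

1:7


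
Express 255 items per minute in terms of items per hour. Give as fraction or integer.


Converting from per minute to per hour
Rate = 255 items per minute
Multiply by 60: 255 * 60
= 15300 items per hour

15300


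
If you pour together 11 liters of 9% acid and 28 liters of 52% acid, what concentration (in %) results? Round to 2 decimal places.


Solute in mixture 1 = 9% of 11 L = 11*9/100 = 99/100 L
Solute in mixture 2 = 52% of 28 L = 28*52/100 = 364/25 L
Total solute = 99/100 + 364/25 = 311/20 L
Total volume = 11 + 28 = 39 L
Final concentration = 311/20/39 * 100 = 39.87%

39.87


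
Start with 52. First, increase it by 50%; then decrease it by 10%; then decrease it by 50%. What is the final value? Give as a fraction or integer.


Start with 52.
Step 1: Increase by 50%: 52 * 150/100 = 78
Step 2: Decrease by 10%: 78 * 90/100 = 351/5
Step 3: Decrease by 50%: 351/5 * 50/100 = 351/10
Final result = 351/10

351/10


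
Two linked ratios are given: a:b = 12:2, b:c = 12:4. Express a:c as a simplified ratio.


Given a:b = 12:2 and b:c = 12:4
Make b consistent. Multiply first ratio by 12: a:b = 144:24
Multiply second ratio by 2: b:c = 24:8
Now b = 24 in both, so a:b:c = 144:24:8
Therefore a:c = 144:8
Simplify by GCD: a:c = 18:1

18:1


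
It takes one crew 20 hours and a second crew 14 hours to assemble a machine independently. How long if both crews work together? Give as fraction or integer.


Rate of A = 1/20 job per hour
Rate of B = 1/14 job per hour
Combined rate = 1/20 + 1/14
Find common denominator: (14 + 20)/(20*14) = 34/280
Combined rate = 17/140 job per hour
Time together = 1 / (17/140) = 140/17 hours

140/17
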